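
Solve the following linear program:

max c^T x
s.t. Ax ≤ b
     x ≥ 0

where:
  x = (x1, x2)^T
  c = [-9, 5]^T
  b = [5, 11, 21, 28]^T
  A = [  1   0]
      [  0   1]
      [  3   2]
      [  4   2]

Evaluate the objective at each vertex of the feasible region:
  z(0, 0) = 0
  z(5, 0) = -45
  z(5, 3) = -30
  z(0, 10.5) = 52.5  ←
The maximum is at x1 = 0, x2 = 10.5.

x1 = 0, x2 = 10.5, z = 52.5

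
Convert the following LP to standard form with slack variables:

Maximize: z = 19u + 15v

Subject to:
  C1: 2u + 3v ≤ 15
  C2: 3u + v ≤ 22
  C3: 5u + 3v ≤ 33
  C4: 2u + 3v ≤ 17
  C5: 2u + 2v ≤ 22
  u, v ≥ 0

max z = 19u + 15v

s.t.
  2u + 3v + s1 = 15
  3u + v + s2 = 22
  5u + 3v + s3 = 33
  2u + 3v + s4 = 17
  2u + 2v + s5 = 22
  u, v, s1, s2, s3, s4, s5 ≥ 0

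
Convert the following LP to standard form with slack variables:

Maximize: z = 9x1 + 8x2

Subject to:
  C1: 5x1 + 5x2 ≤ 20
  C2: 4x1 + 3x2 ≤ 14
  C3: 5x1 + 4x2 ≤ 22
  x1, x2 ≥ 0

max z = 9x1 + 8x2

s.t.
  5x1 + 5x2 + s1 = 20
  4x1 + 3x2 + s2 = 14
  5x1 + 4x2 + s3 = 22
  x1, x2, s1, s2, s3 ≥ 0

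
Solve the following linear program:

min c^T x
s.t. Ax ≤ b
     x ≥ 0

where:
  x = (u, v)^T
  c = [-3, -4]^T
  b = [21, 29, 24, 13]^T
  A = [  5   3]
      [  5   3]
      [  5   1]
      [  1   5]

Evaluate the objective at each vertex of the feasible region:
  z(0, 0) = 0
  z(4.2, 0) = -12.6
  z(3, 2) = -17  ←
  z(0, 2.6) = -10.4
The minimum is at u = 3, v = 2.

u = 3, v = 2, z = -17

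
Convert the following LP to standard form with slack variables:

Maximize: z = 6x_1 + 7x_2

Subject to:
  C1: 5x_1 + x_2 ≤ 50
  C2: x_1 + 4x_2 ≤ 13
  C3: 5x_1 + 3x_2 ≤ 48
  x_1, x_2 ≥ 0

max z = 6x_1 + 7x_2

s.t.
  5x_1 + x_2 + s1 = 50
  x_1 + 4x_2 + s2 = 13
  5x_1 + 3x_2 + s3 = 48
  x_1, x_2, s1, s2, s3 ≥ 0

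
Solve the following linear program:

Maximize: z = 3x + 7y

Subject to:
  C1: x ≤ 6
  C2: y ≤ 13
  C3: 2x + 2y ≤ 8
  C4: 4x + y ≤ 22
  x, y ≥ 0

Evaluate the objective at each vertex of the feasible region:
  z(0, 0) = 0
  z(4, 0) = 12
  z(0, 4) = 28  ←
The maximum is at x = 0, y = 4.

x = 0, y = 4, z = 28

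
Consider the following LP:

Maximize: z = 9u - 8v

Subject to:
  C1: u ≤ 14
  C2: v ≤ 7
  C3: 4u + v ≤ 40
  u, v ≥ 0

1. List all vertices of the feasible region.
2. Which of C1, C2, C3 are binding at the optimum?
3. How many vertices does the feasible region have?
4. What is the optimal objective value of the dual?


1. (0, 0), (10, 0), (8.25, 7), (0, 7)
2. C3
3. 4
4. 90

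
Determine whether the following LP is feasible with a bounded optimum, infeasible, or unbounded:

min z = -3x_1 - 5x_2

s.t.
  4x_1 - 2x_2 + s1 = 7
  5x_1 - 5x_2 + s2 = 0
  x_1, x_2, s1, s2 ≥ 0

Unbounded (objective can decrease without bound)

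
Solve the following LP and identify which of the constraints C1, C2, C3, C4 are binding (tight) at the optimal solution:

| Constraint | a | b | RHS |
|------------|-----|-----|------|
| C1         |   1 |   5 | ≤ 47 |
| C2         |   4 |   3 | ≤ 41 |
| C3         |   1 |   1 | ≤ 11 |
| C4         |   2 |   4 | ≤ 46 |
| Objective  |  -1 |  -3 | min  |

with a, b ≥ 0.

At a = 2, b = 9, compute slack b - a·x for each constraint:
  C1: 47 − 47 = 0  (binding)
  C2: 41 − 35 = 6  (slack)
  C3: 11 − 11 = 0  (binding)
  C4: 46 − 40 = 6  (slack)

Optimal: a = 2, b = 9
Binding: C1, C3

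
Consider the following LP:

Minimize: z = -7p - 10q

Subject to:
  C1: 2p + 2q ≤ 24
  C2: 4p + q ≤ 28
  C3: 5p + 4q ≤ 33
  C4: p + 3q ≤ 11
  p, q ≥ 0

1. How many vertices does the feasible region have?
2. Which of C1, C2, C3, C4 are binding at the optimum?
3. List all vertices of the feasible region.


1. 4
2. C3, C4
3. (0, 0), (6.6, 0), (5, 2), (0, 3.667)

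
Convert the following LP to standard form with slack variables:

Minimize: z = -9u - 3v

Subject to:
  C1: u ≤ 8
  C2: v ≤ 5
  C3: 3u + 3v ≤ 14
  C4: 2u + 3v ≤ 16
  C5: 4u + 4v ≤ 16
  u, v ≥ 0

min z = -9u - 3v

s.t.
  u + s1 = 8
  v + s2 = 5
  3u + 3v + s3 = 14
  2u + 3v + s4 = 16
  4u + 4v + s5 = 16
  u, v, s1, s2, s3, s4, s5 ≥ 0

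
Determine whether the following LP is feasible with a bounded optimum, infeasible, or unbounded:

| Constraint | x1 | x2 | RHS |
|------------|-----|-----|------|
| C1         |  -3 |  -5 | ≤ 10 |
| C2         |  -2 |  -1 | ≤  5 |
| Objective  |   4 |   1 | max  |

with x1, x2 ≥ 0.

Unbounded (objective can increase without bound)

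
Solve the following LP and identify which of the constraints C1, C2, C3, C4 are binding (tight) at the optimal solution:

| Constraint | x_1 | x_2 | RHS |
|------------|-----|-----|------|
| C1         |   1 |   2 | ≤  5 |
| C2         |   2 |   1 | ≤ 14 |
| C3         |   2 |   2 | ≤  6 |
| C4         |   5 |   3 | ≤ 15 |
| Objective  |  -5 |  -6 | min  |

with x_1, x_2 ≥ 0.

At x_1 = 1, x_2 = 2, compute slack b - a·x for each constraint:
  C1: 5 − 5 = 0  (binding)
  C2: 14 − 4 = 10  (slack)
  C3: 6 − 6 = 0  (binding)
  C4: 15 − 11 = 4  (slack)

Optimal: x_1 = 1, x_2 = 2
Binding: C1, C3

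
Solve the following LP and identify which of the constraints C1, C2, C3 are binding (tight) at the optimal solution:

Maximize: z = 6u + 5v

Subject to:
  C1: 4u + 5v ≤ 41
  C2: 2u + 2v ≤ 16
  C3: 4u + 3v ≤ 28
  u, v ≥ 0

At u = 4, v = 4, compute slack b - a·x for each constraint:
  C1: 41 − 36 = 5  (slack)
  C2: 16 − 16 = 0  (binding)
  C3: 28 − 28 = 0  (binding)

Optimal: u = 4, v = 4
Binding: C2, C3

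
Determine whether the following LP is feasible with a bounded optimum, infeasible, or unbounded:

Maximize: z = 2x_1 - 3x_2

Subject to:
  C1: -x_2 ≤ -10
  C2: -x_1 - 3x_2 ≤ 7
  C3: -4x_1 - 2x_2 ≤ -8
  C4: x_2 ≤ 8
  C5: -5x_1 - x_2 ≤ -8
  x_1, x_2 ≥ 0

Infeasible (no feasible solution exists)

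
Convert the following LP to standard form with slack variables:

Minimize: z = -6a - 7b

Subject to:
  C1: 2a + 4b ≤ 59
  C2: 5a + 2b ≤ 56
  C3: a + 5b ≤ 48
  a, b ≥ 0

min z = -6a - 7b

s.t.
  2a + 4b + s1 = 59
  5a + 2b + s2 = 56
  a + 5b + s3 = 48
  a, b, s1, s2, s3 ≥ 0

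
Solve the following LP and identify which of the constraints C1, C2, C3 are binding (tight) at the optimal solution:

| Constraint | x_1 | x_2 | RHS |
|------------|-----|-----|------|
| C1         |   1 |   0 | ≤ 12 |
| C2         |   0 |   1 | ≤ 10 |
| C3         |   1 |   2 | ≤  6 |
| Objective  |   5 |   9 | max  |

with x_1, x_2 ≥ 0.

At x_1 = 6, x_2 = 0, compute slack b - a·x for each constraint:
  C1: 12 − 6 = 6  (slack)
  C2: 10 − 0 = 10  (slack)
  C3: 6 − 6 = 0  (binding)

Optimal: x_1 = 6, x_2 = 0
Binding: C3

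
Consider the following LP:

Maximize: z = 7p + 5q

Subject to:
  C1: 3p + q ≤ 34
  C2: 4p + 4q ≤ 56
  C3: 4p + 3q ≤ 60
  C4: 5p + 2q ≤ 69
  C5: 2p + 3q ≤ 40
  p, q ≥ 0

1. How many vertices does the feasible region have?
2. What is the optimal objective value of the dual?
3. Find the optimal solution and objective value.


1. 5
2. 90
3. p = 10, q = 4, z = 90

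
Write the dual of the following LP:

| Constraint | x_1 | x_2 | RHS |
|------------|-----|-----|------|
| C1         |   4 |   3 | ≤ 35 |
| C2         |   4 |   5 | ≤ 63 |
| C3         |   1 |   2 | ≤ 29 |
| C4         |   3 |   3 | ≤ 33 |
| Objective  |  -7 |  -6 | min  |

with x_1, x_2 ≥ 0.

Primal min cᵀx s.t. Ax ≤ b, x ≥ 0  →  Dual max −bᵀy s.t. Aᵀy ≥ −c, y ≥ 0.

Maximize: z = -35y1 - 63y2 - 29y3 - 33y4

Subject to:
  4y1 + 4y2 + y3 + 3y4 ≥ 7
  3y1 + 5y2 + 2y3 + 3y4 ≥ 6
  y1, y2, y3, y4 ≥ 0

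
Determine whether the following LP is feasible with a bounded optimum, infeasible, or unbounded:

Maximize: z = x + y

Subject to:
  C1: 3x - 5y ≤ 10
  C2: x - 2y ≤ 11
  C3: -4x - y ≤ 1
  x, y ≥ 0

Unbounded (objective can increase without bound)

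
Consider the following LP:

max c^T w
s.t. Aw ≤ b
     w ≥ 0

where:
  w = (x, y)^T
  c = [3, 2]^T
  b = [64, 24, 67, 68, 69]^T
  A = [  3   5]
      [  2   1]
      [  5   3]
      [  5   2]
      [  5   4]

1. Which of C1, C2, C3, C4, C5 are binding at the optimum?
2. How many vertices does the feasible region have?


1. C2, C5
2. 5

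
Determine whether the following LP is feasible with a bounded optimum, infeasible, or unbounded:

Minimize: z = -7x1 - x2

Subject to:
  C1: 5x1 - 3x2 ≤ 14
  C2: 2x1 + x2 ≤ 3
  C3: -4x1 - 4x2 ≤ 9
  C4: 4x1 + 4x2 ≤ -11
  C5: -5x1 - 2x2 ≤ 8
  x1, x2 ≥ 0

Infeasible (no feasible solution exists)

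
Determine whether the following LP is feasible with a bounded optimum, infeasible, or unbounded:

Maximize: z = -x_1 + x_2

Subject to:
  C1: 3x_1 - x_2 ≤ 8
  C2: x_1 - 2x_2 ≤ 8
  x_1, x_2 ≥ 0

Unbounded (objective can increase without bound)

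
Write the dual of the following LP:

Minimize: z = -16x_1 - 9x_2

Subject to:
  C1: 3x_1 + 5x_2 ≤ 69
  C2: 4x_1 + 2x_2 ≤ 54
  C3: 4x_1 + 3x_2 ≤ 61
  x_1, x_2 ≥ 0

Primal min cᵀx s.t. Ax ≤ b, x ≥ 0  →  Dual max −bᵀy s.t. Aᵀy ≥ −c, y ≥ 0.

Maximize: z = -69y1 - 54y2 - 61y3

Subject to:
  3y1 + 4y2 + 4y3 ≥ 16
  5y1 + 2y2 + 3y3 ≥ 9
  y1, y2, y3 ≥ 0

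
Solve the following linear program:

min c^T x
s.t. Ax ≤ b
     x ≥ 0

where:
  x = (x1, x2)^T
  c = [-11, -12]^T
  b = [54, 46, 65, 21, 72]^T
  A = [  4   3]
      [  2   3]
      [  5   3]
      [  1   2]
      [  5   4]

Evaluate the objective at each vertex of the feasible region:
  z(0, 0) = 0
  z(13, 0) = -143
  z(11, 3.333) = -161
  z(9, 6) = -171  ←
  z(0, 10.5) = -126
The minimum is at x1 = 9, x2 = 6.

x1 = 9, x2 = 6, z = -171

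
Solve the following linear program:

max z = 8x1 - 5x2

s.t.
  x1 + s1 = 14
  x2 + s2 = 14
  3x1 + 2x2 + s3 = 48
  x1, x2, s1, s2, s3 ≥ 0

Evaluate the objective at each vertex of the feasible region:
  z(0, 0) = 0
  z(14, 0) = 112  ←
  z(14, 3) = 97
  z(6.667, 14) = -16.67
  z(0, 14) = -70
The maximum is at x1 = 14, x2 = 0.

x1 = 14, x2 = 0, z = 112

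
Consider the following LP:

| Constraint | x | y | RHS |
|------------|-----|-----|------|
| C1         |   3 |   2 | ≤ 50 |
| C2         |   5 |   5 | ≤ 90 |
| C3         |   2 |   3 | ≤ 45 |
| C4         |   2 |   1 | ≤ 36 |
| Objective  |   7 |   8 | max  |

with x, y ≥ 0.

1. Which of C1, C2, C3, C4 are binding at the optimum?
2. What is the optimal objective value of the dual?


1. C2, C3
2. 135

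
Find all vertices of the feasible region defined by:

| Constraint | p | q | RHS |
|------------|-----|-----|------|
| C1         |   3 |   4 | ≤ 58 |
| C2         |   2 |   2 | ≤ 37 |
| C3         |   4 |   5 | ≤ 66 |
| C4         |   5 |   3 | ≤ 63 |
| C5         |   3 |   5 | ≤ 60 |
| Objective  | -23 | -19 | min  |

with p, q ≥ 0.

(0, 0), (12.6, 0), (9, 6), (6, 8.4), (0, 12)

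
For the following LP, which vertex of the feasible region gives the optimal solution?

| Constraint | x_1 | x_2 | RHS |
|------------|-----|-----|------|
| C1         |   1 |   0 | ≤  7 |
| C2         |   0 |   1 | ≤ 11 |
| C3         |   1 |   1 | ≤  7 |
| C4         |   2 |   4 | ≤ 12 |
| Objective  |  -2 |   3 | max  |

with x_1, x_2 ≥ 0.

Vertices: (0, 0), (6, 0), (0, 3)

Evaluate the objective at each vertex of the feasible region:
  z(0, 0) = 0
  z(6, 0) = -12
  z(0, 3) = 9  ←
The maximum is at x_1 = 0, x_2 = 3.

(0, 3)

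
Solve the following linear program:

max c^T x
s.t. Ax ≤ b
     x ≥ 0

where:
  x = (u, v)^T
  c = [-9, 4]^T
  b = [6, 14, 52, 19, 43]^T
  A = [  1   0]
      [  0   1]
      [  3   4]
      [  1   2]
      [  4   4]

Evaluate the objective at each vertex of the feasible region:
  z(0, 0) = 0
  z(6, 0) = -54
  z(6, 4.75) = -35
  z(2.5, 8.25) = 10.5
  z(0, 9.5) = 38  ←
The maximum is at u = 0, v = 9.5.

u = 0, v = 9.5, z = 38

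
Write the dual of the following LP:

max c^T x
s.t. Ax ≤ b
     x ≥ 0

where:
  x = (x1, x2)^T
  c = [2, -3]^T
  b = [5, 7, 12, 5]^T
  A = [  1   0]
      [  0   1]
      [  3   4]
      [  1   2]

Primal max cᵀx s.t. Ax ≤ b, x ≥ 0  →  Dual min bᵀy s.t. Aᵀy ≥ c, y ≥ 0.

Minimize: z = 5y1 + 7y2 + 12y3 + 5y4

Subject to:
  y1 + 3y3 + y4 ≥ 2
  y2 + 4y3 + 2y4 ≥ -3
  y1, y2, y3, y4 ≥ 0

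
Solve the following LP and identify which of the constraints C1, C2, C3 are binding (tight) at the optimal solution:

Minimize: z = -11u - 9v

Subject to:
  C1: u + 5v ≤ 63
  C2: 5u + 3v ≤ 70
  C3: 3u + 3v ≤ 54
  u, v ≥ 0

At u = 8, v = 10, compute slack b - a·x for each constraint:
  C1: 63 − 58 = 5  (slack)
  C2: 70 − 70 = 0  (binding)
  C3: 54 − 54 = 0  (binding)

Optimal: u = 8, v = 10
Binding: C2, C3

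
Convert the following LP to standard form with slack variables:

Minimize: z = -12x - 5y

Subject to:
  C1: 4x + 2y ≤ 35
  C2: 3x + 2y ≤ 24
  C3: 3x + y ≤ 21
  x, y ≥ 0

min z = -12x - 5y

s.t.
  4x + 2y + s1 = 35
  3x + 2y + s2 = 24
  3x + y + s3 = 21
  x, y, s1, s2, s3 ≥ 0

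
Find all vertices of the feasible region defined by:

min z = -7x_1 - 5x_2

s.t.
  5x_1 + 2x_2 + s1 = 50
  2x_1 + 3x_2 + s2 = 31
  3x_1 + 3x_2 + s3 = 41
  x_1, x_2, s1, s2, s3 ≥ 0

(0, 0), (10, 0), (8, 5), (0, 10.33)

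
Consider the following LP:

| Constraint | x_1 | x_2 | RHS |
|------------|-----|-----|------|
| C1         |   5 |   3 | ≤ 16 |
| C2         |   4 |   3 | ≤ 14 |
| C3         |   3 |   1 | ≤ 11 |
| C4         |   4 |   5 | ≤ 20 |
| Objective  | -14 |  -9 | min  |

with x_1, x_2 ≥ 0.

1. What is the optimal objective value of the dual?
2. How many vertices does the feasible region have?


1. -46
2. 5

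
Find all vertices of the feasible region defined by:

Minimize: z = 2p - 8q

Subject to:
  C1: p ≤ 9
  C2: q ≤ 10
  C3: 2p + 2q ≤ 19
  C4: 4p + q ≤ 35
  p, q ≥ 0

(0, 0), (8.75, 0), (8.5, 1), (0, 9.5)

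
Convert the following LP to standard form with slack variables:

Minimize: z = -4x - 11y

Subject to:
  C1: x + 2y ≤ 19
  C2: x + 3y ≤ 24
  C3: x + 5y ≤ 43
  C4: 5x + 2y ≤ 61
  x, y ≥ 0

min z = -4x - 11y

s.t.
  x + 2y + s1 = 19
  x + 3y + s2 = 24
  x + 5y + s3 = 43
  5x + 2y + s4 = 61
  x, y, s1, s2, s3, s4 ≥ 0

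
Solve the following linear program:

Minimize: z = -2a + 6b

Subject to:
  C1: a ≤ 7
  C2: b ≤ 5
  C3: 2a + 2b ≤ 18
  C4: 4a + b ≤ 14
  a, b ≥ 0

Evaluate the objective at each vertex of the feasible region:
  z(0, 0) = 0
  z(3.5, 0) = -7  ←
  z(2.25, 5) = 25.5
  z(0, 5) = 30
The minimum is at a = 3.5, b = 0.

a = 3.5, b = 0, z = -7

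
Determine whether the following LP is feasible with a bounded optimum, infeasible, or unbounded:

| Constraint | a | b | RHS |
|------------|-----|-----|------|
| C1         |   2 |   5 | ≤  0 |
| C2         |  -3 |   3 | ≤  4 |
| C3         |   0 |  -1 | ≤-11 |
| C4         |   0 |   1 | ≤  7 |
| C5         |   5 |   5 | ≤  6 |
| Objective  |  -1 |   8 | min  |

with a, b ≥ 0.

Infeasible (no feasible solution exists)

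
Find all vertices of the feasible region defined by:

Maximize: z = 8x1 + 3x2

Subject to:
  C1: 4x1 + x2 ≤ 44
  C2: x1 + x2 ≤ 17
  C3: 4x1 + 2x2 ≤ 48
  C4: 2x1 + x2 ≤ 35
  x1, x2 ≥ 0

(0, 0), (11, 0), (10, 4), (7, 10), (0, 17)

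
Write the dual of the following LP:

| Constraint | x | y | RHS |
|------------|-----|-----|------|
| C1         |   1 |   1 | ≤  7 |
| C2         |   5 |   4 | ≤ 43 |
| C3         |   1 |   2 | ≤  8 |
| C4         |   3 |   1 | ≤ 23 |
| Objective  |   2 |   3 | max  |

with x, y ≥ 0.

Primal max cᵀx s.t. Ax ≤ b, x ≥ 0  →  Dual min bᵀy s.t. Aᵀy ≥ c, y ≥ 0.

Minimize: z = 7y1 + 43y2 + 8y3 + 23y4

Subject to:
  y1 + 5y2 + y3 + 3y4 ≥ 2
  y1 + 4y2 + 2y3 + y4 ≥ 3
  y1, y2, y3, y4 ≥ 0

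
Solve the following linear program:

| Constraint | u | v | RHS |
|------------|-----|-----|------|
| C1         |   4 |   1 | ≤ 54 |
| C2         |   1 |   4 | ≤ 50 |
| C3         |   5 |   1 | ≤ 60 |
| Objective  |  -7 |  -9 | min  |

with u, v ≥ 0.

Evaluate the objective at each vertex of the feasible region:
  z(0, 0) = 0
  z(12, 0) = -84
  z(10, 10) = -160  ←
  z(0, 12.5) = -112.5
The minimum is at u = 10, v = 10.

u = 10, v = 10, z = -160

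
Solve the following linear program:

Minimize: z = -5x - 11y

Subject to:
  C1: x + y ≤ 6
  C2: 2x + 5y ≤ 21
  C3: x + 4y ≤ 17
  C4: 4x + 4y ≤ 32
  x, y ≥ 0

Evaluate the objective at each vertex of the feasible region:
  z(0, 0) = 0
  z(6, 0) = -30
  z(3, 3) = -48  ←
  z(0, 4.2) = -46.2
The minimum is at x = 3, y = 3.

x = 3, y = 3, z = -48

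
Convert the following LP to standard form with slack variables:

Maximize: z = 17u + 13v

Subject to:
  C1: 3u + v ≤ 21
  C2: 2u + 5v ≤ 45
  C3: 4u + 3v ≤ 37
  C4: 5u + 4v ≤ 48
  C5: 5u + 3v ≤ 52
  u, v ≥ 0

max z = 17u + 13v

s.t.
  3u + v + s1 = 21
  2u + 5v + s2 = 45
  4u + 3v + s3 = 37
  5u + 4v + s4 = 48
  5u + 3v + s5 = 52
  u, v, s1, s2, s3, s4, s5 ≥ 0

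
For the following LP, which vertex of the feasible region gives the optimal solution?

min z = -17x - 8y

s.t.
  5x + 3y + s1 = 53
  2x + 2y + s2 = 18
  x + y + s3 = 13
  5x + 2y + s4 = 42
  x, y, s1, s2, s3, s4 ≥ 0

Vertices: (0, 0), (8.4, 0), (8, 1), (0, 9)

Evaluate the objective at each vertex of the feasible region:
  z(0, 0) = 0
  z(8.4, 0) = -142.8
  z(8, 1) = -144  ←
  z(0, 9) = -72
The minimum is at x = 8, y = 1.

(8, 1)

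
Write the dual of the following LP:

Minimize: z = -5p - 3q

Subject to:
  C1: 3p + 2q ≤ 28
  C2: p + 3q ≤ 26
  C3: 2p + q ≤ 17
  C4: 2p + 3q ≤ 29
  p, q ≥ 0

Primal min cᵀx s.t. Ax ≤ b, x ≥ 0  →  Dual max −bᵀy s.t. Aᵀy ≥ −c, y ≥ 0.

Maximize: z = -28y1 - 26y2 - 17y3 - 29y4

Subject to:
  3y1 + y2 + 2y3 + 2y4 ≥ 5
  2y1 + 3y2 + y3 + 3y4 ≥ 3
  y1, y2, y3, y4 ≥ 0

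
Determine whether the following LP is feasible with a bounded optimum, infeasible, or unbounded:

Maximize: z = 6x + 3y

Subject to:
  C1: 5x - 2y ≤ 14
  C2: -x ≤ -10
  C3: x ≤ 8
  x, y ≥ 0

Infeasible (no feasible solution exists)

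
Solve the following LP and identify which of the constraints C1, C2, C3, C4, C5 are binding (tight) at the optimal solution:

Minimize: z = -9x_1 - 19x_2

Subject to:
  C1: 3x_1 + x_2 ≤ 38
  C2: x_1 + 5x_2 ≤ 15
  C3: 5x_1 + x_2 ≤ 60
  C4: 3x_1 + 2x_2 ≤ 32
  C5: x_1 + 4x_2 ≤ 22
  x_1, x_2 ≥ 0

At x_1 = 10, x_2 = 1, compute slack b - a·x for each constraint:
  C1: 38 − 31 = 7  (slack)
  C2: 15 − 15 = 0  (binding)
  C3: 60 − 51 = 9  (slack)
  C4: 32 − 32 = 0  (binding)
  C5: 22 − 14 = 8  (slack)

Optimal: x_1 = 10, x_2 = 1
Binding: C2, C4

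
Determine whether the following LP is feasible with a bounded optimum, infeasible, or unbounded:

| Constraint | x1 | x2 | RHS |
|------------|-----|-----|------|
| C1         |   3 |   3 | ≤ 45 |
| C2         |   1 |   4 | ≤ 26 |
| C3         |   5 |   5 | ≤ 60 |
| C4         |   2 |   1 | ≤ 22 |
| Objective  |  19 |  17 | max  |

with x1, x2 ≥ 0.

Feasible with a bounded optimal solution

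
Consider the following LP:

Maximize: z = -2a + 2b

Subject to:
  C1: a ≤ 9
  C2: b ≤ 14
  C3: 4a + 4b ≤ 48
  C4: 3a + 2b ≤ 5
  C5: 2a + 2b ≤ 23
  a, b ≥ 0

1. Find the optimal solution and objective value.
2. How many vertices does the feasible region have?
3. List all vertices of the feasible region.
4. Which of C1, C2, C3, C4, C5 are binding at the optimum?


1. a = 0, b = 2.5, z = 5
2. 3
3. (0, 0), (1.667, 0), (0, 2.5)
4. C4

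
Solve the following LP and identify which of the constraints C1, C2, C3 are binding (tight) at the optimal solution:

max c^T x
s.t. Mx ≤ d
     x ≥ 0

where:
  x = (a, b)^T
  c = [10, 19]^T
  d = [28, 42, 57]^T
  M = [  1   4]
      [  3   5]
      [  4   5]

At a = 4, b = 6, compute slack b - a·x for each constraint:
  C1: 28 − 28 = 0  (binding)
  C2: 42 − 42 = 0  (binding)
  C3: 57 − 46 = 11  (slack)

Optimal: a = 4, b = 6
Binding: C1, C2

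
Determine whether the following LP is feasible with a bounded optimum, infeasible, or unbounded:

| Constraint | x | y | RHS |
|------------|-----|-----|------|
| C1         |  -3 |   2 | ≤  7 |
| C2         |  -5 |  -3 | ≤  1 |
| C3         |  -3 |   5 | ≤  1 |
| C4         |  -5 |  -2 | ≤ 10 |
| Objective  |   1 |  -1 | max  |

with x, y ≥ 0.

Unbounded (objective can increase without bound)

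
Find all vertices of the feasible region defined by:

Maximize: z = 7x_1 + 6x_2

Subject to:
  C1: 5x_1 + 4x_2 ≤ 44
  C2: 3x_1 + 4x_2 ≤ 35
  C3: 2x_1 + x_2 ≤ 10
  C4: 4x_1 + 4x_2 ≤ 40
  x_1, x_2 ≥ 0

(0, 0), (5, 0), (1, 8), (0, 8.75)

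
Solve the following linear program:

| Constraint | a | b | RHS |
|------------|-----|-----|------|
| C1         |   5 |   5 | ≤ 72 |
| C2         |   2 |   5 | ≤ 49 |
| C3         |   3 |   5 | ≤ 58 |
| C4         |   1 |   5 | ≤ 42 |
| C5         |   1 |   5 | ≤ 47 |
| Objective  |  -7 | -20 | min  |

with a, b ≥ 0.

Evaluate the objective at each vertex of the feasible region:
  z(0, 0) = 0
  z(14.4, 0) = -100.8
  z(7.667, 6.733) = -188.3
  z(7, 7) = -189  ←
  z(0, 8.4) = -168
The minimum is at a = 7, b = 7.

a = 7, b = 7, z = -189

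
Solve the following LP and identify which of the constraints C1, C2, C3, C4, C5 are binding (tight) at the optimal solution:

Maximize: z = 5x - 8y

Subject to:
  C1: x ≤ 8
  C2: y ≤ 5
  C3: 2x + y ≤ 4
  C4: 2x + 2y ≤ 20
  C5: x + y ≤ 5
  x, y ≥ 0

At x = 2, y = 0, compute slack b - a·x for each constraint:
  C1: 8 − 2 = 6  (slack)
  C2: 5 − 0 = 5  (slack)
  C3: 4 − 4 = 0  (binding)
  C4: 20 − 4 = 16  (slack)
  C5: 5 − 2 = 3  (slack)

Optimal: x = 2, y = 0
Binding: C3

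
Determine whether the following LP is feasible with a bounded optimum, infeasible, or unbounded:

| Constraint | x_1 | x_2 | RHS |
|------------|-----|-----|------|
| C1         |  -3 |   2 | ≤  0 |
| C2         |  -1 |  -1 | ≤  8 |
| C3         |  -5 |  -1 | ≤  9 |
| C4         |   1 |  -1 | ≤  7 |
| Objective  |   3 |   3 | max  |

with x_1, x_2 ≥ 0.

Unbounded (objective can increase without bound)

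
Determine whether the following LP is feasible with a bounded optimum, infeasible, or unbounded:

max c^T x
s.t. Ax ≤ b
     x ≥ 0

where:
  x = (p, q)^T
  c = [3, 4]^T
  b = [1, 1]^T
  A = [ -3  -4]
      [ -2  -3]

Unbounded (objective can increase without bound)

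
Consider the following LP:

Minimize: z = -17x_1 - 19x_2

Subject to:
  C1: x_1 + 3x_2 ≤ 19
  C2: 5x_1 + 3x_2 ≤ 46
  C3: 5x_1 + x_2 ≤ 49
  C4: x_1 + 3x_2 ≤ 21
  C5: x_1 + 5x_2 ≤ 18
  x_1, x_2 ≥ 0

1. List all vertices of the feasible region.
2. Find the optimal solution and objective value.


1. (0, 0), (9.2, 0), (8, 2), (0, 3.6)
2. x_1 = 8, x_2 = 2, z = -174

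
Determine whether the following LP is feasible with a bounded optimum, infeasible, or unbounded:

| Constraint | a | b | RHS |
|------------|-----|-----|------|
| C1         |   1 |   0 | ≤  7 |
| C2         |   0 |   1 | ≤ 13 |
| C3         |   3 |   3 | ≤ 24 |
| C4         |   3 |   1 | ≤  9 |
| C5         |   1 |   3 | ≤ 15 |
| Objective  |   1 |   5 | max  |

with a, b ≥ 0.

Feasible with a bounded optimal solution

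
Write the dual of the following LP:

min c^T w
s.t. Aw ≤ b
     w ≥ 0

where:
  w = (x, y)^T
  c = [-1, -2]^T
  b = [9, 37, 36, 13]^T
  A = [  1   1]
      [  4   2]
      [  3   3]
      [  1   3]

Primal min cᵀx s.t. Ax ≤ b, x ≥ 0  →  Dual max −bᵀy s.t. Aᵀy ≥ −c, y ≥ 0.

Maximize: z = -9y1 - 37y2 - 36y3 - 13y4

Subject to:
  y1 + 4y2 + 3y3 + y4 ≥ 1
  y1 + 2y2 + 3y3 + 3y4 ≥ 2
  y1, y2, y3, y4 ≥ 0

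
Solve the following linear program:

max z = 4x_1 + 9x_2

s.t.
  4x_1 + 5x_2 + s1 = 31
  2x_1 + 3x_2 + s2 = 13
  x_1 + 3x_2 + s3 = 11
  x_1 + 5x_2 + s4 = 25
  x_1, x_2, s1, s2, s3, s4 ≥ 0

Evaluate the objective at each vertex of the feasible region:
  z(0, 0) = 0
  z(6.5, 0) = 26
  z(2, 3) = 35  ←
  z(0, 3.667) = 33
The maximum is at x_1 = 2, x_2 = 3.

x_1 = 2, x_2 = 3, z = 35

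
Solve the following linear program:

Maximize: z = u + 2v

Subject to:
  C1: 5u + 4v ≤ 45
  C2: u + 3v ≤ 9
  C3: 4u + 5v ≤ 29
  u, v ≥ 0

Evaluate the objective at each vertex of the feasible region:
  z(0, 0) = 0
  z(7.25, 0) = 7.25
  z(6, 1) = 8  ←
  z(0, 3) = 6
The maximum is at u = 6, v = 1.

u = 6, v = 1, z = 8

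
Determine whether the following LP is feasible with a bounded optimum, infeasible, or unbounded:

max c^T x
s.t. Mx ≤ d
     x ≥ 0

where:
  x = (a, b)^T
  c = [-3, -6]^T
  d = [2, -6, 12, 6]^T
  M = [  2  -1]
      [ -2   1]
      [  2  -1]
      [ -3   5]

Infeasible (no feasible solution exists)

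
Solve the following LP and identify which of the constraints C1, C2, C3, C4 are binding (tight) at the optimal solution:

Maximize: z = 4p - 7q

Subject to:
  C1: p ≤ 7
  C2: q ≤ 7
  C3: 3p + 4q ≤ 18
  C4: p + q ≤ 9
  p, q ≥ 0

At p = 6, q = 0, compute slack b - a·x for each constraint:
  C1: 7 − 6 = 1  (slack)
  C2: 7 − 0 = 7  (slack)
  C3: 18 − 18 = 0  (binding)
  C4: 9 − 6 = 3  (slack)

Optimal: p = 6, q = 0
Binding: C3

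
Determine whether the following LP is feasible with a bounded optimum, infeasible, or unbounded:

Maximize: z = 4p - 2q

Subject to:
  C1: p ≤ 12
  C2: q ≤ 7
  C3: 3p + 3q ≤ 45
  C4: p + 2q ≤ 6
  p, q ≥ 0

Feasible with a bounded optimal solution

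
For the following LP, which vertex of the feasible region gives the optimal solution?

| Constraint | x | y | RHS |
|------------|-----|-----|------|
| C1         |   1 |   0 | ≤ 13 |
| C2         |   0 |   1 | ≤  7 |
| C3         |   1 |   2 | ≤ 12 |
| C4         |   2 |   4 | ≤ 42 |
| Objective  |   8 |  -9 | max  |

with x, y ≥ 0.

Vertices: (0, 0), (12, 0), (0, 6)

Evaluate the objective at each vertex of the feasible region:
  z(0, 0) = 0
  z(12, 0) = 96  ←
  z(0, 6) = -54
The maximum is at x = 12, y = 0.

(12, 0)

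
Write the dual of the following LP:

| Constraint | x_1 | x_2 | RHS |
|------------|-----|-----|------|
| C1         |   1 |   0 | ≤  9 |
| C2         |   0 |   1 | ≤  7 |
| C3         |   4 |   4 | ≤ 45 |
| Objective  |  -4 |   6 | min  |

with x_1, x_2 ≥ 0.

Primal min cᵀx s.t. Ax ≤ b, x ≥ 0  →  Dual max −bᵀy s.t. Aᵀy ≥ −c, y ≥ 0.

Maximize: z = -9y1 - 7y2 - 45y3

Subject to:
  y1 + 4y3 ≥ 4
  y2 + 4y3 ≥ -6
  y1, y2, y3 ≥ 0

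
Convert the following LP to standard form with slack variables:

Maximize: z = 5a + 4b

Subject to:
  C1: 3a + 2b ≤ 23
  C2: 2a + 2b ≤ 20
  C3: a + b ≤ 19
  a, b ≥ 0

max z = 5a + 4b

s.t.
  3a + 2b + s1 = 23
  2a + 2b + s2 = 20
  a + b + s3 = 19
  a, b, s1, s2, s3 ≥ 0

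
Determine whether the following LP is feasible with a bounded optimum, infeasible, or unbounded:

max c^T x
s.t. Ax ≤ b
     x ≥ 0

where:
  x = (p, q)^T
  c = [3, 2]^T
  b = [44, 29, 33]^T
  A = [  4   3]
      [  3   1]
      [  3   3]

Feasible with a bounded optimal solution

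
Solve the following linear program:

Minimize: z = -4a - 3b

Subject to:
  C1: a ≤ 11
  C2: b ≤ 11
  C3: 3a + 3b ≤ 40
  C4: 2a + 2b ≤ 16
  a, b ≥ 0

Evaluate the objective at each vertex of the feasible region:
  z(0, 0) = 0
  z(8, 0) = -32  ←
  z(0, 8) = -24
The minimum is at a = 8, b = 0.

a = 8, b = 0, z = -32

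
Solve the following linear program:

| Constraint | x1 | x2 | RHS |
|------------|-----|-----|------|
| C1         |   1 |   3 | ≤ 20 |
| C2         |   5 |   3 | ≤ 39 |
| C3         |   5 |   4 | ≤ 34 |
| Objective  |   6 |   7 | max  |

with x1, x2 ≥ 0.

Evaluate the objective at each vertex of the feasible region:
  z(0, 0) = 0
  z(6.8, 0) = 40.8
  z(2, 6) = 54  ←
  z(0, 6.667) = 46.67
The maximum is at x1 = 2, x2 = 6.

x1 = 2, x2 = 6, z = 54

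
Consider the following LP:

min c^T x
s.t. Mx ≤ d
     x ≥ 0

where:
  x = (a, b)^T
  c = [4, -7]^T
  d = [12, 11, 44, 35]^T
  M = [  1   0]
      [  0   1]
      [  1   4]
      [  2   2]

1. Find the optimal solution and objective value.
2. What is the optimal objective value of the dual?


1. a = 0, b = 11, z = -77
2. -77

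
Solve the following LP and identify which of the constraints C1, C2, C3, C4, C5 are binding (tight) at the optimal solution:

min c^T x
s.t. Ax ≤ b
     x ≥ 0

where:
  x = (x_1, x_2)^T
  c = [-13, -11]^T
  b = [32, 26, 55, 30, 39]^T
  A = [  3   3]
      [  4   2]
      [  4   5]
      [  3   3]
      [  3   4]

At x_1 = 3, x_2 = 7, compute slack b - a·x for each constraint:
  C1: 32 − 30 = 2  (slack)
  C2: 26 − 26 = 0  (binding)
  C3: 55 − 47 = 8  (slack)
  C4: 30 − 30 = 0  (binding)
  C5: 39 − 37 = 2  (slack)

Optimal: x_1 = 3, x_2 = 7
Binding: C2, C4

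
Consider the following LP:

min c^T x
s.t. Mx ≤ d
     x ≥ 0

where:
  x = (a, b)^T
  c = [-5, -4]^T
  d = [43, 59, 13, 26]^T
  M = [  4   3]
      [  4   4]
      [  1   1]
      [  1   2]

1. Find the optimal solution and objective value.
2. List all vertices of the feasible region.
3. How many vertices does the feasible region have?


1. a = 4, b = 9, z = -56
2. (0, 0), (10.75, 0), (4, 9), (0, 13)
3. 4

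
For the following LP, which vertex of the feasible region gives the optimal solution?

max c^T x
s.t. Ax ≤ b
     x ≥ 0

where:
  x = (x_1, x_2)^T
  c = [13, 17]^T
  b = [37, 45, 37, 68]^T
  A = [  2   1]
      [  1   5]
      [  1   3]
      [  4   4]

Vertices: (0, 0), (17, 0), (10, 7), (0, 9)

Evaluate the objective at each vertex of the feasible region:
  z(0, 0) = 0
  z(17, 0) = 221
  z(10, 7) = 249  ←
  z(0, 9) = 153
The maximum is at x_1 = 10, x_2 = 7.

(10, 7)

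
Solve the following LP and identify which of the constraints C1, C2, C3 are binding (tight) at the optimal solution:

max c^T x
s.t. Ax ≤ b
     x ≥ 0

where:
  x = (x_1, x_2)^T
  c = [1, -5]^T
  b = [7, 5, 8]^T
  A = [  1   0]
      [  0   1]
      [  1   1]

At x_1 = 7, x_2 = 0, compute slack b - a·x for each constraint:
  C1: 7 − 7 = 0  (binding)
  C2: 5 − 0 = 5  (slack)
  C3: 8 − 7 = 1  (slack)

Optimal: x_1 = 7, x_2 = 0
Binding: C1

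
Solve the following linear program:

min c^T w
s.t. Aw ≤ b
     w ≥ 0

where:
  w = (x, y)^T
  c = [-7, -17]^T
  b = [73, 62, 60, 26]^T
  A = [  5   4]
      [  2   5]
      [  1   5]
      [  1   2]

Evaluate the objective at each vertex of the feasible region:
  z(0, 0) = 0
  z(14.6, 0) = -102.2
  z(7, 9.5) = -210.5
  z(6, 10) = -212  ←
  z(2, 11.6) = -211.2
  z(0, 12) = -204
The minimum is at x = 6, y = 10.

x = 6, y = 10, z = -212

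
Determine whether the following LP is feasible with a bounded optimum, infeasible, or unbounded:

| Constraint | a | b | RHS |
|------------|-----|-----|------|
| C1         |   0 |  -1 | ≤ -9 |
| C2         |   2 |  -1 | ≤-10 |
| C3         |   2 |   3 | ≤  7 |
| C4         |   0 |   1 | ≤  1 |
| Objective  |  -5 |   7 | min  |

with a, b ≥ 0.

Infeasible (no feasible solution exists)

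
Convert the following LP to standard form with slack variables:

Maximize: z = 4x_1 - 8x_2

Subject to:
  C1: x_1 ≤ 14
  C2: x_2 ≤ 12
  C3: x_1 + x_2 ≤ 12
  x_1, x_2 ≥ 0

max z = 4x_1 - 8x_2

s.t.
  x_1 + s1 = 14
  x_2 + s2 = 12
  x_1 + x_2 + s3 = 12
  x_1, x_2, s1, s2, s3 ≥ 0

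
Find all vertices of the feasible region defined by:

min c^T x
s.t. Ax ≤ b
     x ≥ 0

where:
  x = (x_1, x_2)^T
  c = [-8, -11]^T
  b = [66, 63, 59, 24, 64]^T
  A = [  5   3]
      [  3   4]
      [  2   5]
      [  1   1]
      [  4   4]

(0, 0), (13.2, 0), (9, 7), (7, 9), (0, 11.8)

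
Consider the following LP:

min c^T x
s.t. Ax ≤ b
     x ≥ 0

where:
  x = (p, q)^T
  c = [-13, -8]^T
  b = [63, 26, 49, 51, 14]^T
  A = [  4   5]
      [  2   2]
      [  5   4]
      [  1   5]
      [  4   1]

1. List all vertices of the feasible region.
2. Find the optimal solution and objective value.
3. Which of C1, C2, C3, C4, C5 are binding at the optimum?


1. (0, 0), (3.5, 0), (1, 10), (0, 10.2)
2. p = 1, q = 10, z = -93
3. C4, C5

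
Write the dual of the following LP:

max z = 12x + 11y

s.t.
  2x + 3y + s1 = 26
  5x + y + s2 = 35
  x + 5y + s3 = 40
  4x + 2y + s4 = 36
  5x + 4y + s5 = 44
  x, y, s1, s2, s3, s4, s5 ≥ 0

Primal max cᵀx s.t. Ax ≤ b, x ≥ 0  →  Dual min bᵀy s.t. Aᵀy ≥ c, y ≥ 0.

Minimize: z = 26y1 + 35y2 + 40y3 + 36y4 + 44y5

Subject to:
  2y1 + 5y2 + y3 + 4y4 + 5y5 ≥ 12
  3y1 + y2 + 5y3 + 2y4 + 4y5 ≥ 11
  y1, y2, y3, y4, y5 ≥ 0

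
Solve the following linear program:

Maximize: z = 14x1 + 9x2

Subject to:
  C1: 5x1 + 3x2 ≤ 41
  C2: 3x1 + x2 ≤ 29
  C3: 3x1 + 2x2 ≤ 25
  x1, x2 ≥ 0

Evaluate the objective at each vertex of the feasible region:
  z(0, 0) = 0
  z(8.2, 0) = 114.8
  z(7, 2) = 116  ←
  z(0, 12.5) = 112.5
The maximum is at x1 = 7, x2 = 2.

x1 = 7, x2 = 2, z = 116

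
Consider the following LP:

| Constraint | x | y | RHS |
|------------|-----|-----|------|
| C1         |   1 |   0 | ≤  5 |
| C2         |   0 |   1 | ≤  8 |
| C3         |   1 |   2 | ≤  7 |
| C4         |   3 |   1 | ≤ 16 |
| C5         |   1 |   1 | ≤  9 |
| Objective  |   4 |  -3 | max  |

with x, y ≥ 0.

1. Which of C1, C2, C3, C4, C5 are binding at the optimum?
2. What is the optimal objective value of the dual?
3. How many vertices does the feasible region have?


1. C1
2. 20
3. 4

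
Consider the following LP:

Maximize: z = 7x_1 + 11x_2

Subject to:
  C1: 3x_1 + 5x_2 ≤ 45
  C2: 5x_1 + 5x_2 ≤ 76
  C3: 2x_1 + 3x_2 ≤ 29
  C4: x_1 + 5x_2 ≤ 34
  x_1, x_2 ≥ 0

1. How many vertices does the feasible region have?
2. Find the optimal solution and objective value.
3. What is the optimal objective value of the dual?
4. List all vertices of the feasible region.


1. 5
2. x_1 = 10, x_2 = 3, z = 103
3. 103
4. (0, 0), (14.5, 0), (10, 3), (5.5, 5.7), (0, 6.8)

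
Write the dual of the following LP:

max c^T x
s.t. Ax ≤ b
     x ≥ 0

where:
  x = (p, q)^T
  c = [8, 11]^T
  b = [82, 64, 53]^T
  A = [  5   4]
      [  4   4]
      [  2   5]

Primal max cᵀx s.t. Ax ≤ b, x ≥ 0  →  Dual min bᵀy s.t. Aᵀy ≥ c, y ≥ 0.

Minimize: z = 82y1 + 64y2 + 53y3

Subject to:
  5y1 + 4y2 + 2y3 ≥ 8
  4y1 + 4y2 + 5y3 ≥ 11
  y1, y2, y3 ≥ 0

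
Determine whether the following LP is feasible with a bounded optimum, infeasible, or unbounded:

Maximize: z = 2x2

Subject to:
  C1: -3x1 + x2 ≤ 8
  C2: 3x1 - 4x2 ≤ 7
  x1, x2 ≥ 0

Unbounded (objective can increase without bound)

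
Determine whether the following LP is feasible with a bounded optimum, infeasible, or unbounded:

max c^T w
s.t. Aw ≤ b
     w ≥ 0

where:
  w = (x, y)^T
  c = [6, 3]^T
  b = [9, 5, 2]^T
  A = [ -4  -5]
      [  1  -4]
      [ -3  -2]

Unbounded (objective can increase without bound)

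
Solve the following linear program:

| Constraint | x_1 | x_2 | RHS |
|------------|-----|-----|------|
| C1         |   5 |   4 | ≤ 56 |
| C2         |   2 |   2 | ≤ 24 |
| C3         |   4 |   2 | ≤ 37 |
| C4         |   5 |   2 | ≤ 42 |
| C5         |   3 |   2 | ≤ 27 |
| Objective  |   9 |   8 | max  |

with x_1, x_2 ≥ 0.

Evaluate the objective at each vertex of the feasible region:
  z(0, 0) = 0
  z(8.4, 0) = 75.6
  z(7.5, 2.25) = 85.5
  z(3, 9) = 99  ←
  z(0, 12) = 96
The maximum is at x_1 = 3, x_2 = 9.

x_1 = 3, x_2 = 9, z = 99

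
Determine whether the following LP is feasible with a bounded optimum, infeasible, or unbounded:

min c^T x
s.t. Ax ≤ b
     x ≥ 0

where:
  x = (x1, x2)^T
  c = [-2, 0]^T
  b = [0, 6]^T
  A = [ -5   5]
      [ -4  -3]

Unbounded (objective can decrease without bound)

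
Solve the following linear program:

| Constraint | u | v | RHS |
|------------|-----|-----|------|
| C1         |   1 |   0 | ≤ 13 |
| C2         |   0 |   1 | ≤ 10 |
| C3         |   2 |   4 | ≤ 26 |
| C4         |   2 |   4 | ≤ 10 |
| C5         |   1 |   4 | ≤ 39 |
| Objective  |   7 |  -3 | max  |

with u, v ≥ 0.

Evaluate the objective at each vertex of the feasible region:
  z(0, 0) = 0
  z(5, 0) = 35  ←
  z(0, 2.5) = -7.5
The maximum is at u = 5, v = 0.

u = 5, v = 0, z = 35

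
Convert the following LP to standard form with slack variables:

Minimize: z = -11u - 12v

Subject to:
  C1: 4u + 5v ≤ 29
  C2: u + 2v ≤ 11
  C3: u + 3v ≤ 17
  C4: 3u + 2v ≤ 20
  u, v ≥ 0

min z = -11u - 12v

s.t.
  4u + 5v + s1 = 29
  u + 2v + s2 = 11
  u + 3v + s3 = 17
  3u + 2v + s4 = 20
  u, v, s1, s2, s3, s4 ≥ 0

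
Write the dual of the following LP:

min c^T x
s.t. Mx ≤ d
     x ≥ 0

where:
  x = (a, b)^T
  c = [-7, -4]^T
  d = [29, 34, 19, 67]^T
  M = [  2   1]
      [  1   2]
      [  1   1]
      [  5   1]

Primal min cᵀx s.t. Ax ≤ b, x ≥ 0  →  Dual max −bᵀy s.t. Aᵀy ≥ −c, y ≥ 0.

Maximize: z = -29y1 - 34y2 - 19y3 - 67y4

Subject to:
  2y1 + y2 + y3 + 5y4 ≥ 7
  y1 + 2y2 + y3 + y4 ≥ 4
  y1, y2, y3, y4 ≥ 0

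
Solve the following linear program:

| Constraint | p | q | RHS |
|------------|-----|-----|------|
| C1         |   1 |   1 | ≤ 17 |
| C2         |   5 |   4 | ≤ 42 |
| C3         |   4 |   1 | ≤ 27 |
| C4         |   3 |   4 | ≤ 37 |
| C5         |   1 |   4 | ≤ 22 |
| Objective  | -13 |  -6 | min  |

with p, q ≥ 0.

Evaluate the objective at each vertex of the feasible region:
  z(0, 0) = 0
  z(6.75, 0) = -87.75
  z(6, 3) = -96  ←
  z(5, 4.25) = -90.5
  z(0, 5.5) = -33
The minimum is at p = 6, q = 3.

p = 6, q = 3, z = -96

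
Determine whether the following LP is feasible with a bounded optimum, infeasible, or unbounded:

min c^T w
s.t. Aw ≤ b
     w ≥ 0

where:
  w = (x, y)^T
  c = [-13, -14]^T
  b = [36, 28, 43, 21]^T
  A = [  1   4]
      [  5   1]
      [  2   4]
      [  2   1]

Feasible with a bounded optimal solution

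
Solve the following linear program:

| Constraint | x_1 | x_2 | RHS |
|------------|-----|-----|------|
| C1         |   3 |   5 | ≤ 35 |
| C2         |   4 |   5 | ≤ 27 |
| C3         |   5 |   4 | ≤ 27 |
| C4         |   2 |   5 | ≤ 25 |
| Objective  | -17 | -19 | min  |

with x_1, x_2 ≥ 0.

Evaluate the objective at each vertex of the feasible region:
  z(0, 0) = 0
  z(5.4, 0) = -91.8
  z(3, 3) = -108  ←
  z(1, 4.6) = -104.4
  z(0, 5) = -95
The minimum is at x_1 = 3, x_2 = 3.

x_1 = 3, x_2 = 3, z = -108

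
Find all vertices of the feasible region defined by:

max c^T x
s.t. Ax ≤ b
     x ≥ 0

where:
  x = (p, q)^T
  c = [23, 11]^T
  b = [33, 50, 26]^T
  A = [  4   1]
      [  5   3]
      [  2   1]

(0, 0), (8.25, 0), (7, 5), (0, 16.67)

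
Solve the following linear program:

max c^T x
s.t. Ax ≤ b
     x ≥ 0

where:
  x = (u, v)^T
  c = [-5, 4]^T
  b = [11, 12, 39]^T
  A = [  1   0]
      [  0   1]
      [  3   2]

Evaluate the objective at each vertex of the feasible region:
  z(0, 0) = 0
  z(11, 0) = -55
  z(11, 3) = -43
  z(5, 12) = 23
  z(0, 12) = 48  ←
The maximum is at u = 0, v = 12.

u = 0, v = 12, z = 48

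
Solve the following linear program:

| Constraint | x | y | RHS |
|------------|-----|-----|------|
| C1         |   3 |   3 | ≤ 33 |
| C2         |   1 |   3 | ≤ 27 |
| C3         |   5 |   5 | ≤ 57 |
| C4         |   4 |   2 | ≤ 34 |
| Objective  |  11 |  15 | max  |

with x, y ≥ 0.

Evaluate the objective at each vertex of the feasible region:
  z(0, 0) = 0
  z(8.5, 0) = 93.5
  z(6, 5) = 141
  z(3, 8) = 153  ←
  z(0, 9) = 135
The maximum is at x = 3, y = 8.

x = 3, y = 8, z = 153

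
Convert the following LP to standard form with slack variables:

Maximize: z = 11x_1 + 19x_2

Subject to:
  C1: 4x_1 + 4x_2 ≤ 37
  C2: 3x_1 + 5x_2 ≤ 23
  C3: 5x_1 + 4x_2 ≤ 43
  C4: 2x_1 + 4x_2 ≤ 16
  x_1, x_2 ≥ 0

max z = 11x_1 + 19x_2

s.t.
  4x_1 + 4x_2 + s1 = 37
  3x_1 + 5x_2 + s2 = 23
  5x_1 + 4x_2 + s3 = 43
  2x_1 + 4x_2 + s4 = 16
  x_1, x_2, s1, s2, s3, s4 ≥ 0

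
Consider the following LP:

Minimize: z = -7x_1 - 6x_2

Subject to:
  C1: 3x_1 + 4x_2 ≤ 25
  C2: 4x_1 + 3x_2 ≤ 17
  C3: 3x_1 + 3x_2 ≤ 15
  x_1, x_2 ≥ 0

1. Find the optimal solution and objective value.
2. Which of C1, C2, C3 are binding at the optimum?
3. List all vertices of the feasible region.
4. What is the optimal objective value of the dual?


1. x_1 = 2, x_2 = 3, z = -32
2. C2, C3
3. (0, 0), (4.25, 0), (2, 3), (0, 5)
4. -32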